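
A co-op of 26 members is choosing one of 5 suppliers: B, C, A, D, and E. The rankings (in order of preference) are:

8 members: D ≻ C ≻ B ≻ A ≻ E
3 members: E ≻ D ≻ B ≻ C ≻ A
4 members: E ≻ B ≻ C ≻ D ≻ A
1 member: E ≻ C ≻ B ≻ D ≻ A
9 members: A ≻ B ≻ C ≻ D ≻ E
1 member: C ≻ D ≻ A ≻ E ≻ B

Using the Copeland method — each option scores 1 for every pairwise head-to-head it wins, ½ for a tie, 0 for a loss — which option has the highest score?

B: beats C, A, D, and E → score 4.
C: beats A, D, and E; loses to B → score 3.
A: beats E; loses to B, C, and D → score 1.
D: beats A and E; loses to B and C → score 2.
E: loses to B, C, A, and D → score 0.
B has the best pairwise record.

B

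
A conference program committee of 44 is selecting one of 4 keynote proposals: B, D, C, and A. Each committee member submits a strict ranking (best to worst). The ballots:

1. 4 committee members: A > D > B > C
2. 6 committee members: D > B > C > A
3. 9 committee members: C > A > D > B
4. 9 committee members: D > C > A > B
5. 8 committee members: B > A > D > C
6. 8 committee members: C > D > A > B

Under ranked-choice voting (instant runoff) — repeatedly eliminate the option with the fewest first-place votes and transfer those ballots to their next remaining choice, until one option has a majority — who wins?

Round 1: B 8, D 15, C 17, A 4. Eliminate A.
Round 2: B 8, D 19, C 17. Eliminate B.
Round 3: D 27, C 17. D has a majority.

D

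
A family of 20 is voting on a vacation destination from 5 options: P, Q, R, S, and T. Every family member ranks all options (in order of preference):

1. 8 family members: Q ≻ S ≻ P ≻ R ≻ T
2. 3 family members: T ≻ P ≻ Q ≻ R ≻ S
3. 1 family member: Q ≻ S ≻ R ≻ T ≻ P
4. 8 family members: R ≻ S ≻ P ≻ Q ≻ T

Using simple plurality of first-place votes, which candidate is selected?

First-place votes: P 0, Q 9, R 8, S 0, T 3.
Q has the most first-place votes.

Q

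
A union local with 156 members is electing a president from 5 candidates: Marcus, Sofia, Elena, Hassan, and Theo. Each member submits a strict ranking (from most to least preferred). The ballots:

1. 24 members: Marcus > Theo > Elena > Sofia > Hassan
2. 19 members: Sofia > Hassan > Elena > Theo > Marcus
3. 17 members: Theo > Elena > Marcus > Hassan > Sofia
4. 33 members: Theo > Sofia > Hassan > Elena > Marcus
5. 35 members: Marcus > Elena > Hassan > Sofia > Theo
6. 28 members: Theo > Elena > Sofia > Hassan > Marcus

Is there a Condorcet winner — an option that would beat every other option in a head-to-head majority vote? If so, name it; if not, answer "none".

Theo vs Marcus: 97–59 for Theo.
Theo vs Sofia: 102–54 for Theo.
Theo vs Elena: 102–54 for Theo.
Theo vs Hassan: 102–54 for Theo.
Theo beats every other option head-to-head.

Theo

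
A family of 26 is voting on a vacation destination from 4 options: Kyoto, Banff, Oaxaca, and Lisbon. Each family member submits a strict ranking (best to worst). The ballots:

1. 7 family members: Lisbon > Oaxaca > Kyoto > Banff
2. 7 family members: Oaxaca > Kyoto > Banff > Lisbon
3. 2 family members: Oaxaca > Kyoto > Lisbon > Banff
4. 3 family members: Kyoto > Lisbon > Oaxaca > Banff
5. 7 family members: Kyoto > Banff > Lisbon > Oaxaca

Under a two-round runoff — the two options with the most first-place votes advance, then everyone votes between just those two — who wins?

Oaxaca

Round 1 first-place votes: Kyoto 10, Banff 0, Oaxaca 9, Lisbon 7.
Kyoto and Oaxaca advance.
Runoff: Kyoto is preferred to Oaxaca by 10 voters; Oaxaca by 16.
Oaxaca wins the runoff.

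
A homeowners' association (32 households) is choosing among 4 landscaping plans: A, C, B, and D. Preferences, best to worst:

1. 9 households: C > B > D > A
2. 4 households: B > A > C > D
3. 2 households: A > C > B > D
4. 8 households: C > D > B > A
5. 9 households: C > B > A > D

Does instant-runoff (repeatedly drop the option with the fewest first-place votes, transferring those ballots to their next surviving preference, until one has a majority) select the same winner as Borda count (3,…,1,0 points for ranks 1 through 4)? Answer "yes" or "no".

Instant-runoff — R1 A 2, C 26, B 4, D 0 (C winner). Winner: C.
Borda — scores: A 23, C 86, B 58, D 25. Winner: C.
The two methods agree.

yes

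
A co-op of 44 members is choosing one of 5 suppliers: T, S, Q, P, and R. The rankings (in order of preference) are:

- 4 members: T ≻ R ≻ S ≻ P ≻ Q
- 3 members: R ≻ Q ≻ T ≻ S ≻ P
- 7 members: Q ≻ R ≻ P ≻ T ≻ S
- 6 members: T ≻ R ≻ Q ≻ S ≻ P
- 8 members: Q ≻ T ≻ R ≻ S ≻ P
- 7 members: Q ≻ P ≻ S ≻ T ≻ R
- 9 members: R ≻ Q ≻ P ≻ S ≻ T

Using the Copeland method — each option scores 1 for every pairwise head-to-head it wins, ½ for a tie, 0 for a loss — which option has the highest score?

T: beats S and R; loses to Q and P → score 2.
S: loses to T, Q, P, and R → score 0.
Q: beats T, S, and P; ties R → score 3.5.
P: beats T and S; loses to Q and R → score 2.
R: beats S and P; ties Q; loses to T → score 2.5.
Q has the best pairwise record.

Q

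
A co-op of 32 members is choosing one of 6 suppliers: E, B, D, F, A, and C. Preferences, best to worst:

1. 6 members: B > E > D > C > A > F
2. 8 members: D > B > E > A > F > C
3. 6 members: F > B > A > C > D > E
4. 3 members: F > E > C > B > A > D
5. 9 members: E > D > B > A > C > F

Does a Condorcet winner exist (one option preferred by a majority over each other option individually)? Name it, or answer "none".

Checking pairwise contests:
B beats E 20–12.
D beats B 17–15.
E beats D 18–14.
E beats F 23–9.
E beats A 26–6.
E beats C 26–6.
Every option loses at least one head-to-head, so there is no Condorcet winner.

none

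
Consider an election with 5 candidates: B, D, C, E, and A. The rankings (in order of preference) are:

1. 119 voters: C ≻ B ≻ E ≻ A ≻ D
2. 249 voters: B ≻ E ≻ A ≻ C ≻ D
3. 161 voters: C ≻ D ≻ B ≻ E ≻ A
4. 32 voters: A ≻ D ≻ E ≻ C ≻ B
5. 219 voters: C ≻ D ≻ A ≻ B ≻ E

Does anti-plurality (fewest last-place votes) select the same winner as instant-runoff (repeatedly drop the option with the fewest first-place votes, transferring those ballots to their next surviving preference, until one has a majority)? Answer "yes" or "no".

yes

Anti-plurality — last-place votes: B 32, D 368, C 0, E 219, A 161. Winner: C.
Instant-runoff — R1 B 249, D 0, C 499, E 0, A 32 (C winner). Winner: C.
The two methods agree.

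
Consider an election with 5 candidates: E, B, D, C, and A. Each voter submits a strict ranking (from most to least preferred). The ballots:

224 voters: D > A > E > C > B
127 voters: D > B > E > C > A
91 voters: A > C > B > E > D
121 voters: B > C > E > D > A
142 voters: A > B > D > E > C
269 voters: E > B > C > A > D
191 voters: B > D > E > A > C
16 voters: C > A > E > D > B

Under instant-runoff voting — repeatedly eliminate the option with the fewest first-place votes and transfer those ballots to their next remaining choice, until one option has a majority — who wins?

Round 1: E 269, B 312, D 351, C 16, A 233. Eliminate C.
Round 2: E 269, B 312, D 351, A 249. Eliminate A.
Round 3: E 285, B 545, D 351. Eliminate E.
Round 4: B 814, D 367. B has a majority.

B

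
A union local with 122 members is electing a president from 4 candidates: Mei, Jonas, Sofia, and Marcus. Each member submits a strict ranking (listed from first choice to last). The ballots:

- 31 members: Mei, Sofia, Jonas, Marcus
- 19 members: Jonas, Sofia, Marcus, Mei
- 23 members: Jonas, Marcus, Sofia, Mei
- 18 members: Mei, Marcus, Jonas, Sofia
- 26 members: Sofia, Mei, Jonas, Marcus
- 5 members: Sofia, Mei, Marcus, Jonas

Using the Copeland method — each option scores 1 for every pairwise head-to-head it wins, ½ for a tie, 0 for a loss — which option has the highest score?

Mei: beats Jonas and Marcus; loses to Sofia → score 2.
Jonas: beats Marcus; loses to Mei and Sofia → score 1.
Sofia: beats Mei, Jonas, and Marcus → score 3.
Marcus: loses to Mei, Jonas, and Sofia → score 0.
Sofia has the best pairwise record.

Sofia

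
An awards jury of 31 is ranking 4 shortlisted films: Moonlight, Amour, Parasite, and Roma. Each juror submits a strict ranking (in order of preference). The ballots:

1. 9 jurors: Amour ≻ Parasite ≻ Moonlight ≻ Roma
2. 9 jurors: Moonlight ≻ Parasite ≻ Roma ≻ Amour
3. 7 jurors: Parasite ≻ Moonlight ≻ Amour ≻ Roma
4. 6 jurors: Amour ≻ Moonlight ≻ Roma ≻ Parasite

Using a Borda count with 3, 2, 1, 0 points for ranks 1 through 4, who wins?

Moonlight

Moonlight: 9·1 + 9·3 + 7·2 + 6·2 = 62
Amour: 9·3 + 9·0 + 7·1 + 6·3 = 52
Parasite: 9·2 + 9·2 + 7·3 + 6·0 = 57
Roma: 9·0 + 9·1 + 7·0 + 6·1 = 15
Moonlight has the highest Borda score (62).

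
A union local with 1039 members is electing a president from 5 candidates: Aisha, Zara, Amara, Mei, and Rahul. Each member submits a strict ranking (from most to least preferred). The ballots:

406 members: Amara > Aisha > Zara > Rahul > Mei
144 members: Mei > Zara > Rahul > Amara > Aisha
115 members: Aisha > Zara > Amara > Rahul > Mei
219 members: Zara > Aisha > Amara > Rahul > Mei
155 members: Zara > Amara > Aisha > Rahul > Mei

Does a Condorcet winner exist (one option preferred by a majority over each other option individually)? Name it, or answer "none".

none

Checking pairwise contests:
Amara beats Aisha 705–334.
Aisha beats Zara 521–518.
Zara beats Amara 633–406.
Aisha beats Mei 895–144.
Aisha beats Rahul 895–144.
Every option loses at least one head-to-head, so there is no Condorcet winner.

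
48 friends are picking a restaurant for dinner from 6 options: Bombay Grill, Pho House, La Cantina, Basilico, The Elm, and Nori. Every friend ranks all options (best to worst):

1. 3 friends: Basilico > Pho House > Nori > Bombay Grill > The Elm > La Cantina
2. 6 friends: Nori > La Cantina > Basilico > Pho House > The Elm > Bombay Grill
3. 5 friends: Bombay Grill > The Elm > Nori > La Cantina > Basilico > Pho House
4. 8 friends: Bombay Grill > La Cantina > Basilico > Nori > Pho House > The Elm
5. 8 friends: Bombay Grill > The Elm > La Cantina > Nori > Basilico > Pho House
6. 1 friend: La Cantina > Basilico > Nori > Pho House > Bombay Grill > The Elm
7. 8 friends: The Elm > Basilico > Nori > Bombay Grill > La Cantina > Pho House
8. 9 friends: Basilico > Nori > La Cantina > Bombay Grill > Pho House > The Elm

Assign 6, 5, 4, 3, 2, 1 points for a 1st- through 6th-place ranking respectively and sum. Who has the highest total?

Basilico

Bombay Grill: 3·3 + 6·1 + 5·6 + 8·6 + 8·6 + 1·2 + 8·3 + 9·3 = 194
Pho House: 3·5 + 6·3 + 5·1 + 8·2 + 8·1 + 1·3 + 8·1 + 9·2 = 91
La Cantina: 3·1 + 6·5 + 5·3 + 8·5 + 8·4 + 1·6 + 8·2 + 9·4 = 178
Basilico: 3·6 + 6·4 + 5·2 + 8·4 + 8·2 + 1·5 + 8·5 + 9·6 = 199
The Elm: 3·2 + 6·2 + 5·5 + 8·1 + 8·5 + 1·1 + 8·6 + 9·1 = 149
Nori: 3·4 + 6·6 + 5·4 + 8·3 + 8·3 + 1·4 + 8·4 + 9·5 = 197
Basilico has the highest Borda score (199).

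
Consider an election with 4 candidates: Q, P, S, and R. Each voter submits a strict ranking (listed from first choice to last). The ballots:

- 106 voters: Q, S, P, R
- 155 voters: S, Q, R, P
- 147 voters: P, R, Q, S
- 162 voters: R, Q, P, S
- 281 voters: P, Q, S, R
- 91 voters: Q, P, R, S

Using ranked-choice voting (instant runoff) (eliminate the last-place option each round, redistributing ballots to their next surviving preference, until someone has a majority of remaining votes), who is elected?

Q

Round 1: Q 197, P 428, S 155, R 162. Eliminate S.
Round 2: Q 352, P 428, R 162. Eliminate R.
Round 3: Q 514, P 428. Q has a majority.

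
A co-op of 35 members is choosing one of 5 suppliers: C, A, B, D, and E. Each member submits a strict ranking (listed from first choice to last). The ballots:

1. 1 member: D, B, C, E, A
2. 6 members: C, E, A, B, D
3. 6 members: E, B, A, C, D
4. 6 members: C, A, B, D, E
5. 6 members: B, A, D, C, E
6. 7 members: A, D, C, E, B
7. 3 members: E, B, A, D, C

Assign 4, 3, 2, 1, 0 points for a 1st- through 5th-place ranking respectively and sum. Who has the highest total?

C: 1·2 + 6·4 + 6·1 + 6·4 + 6·1 + 7·2 + 3·0 = 76
A: 1·0 + 6·2 + 6·2 + 6·3 + 6·3 + 7·4 + 3·2 = 94
B: 1·3 + 6·1 + 6·3 + 6·2 + 6·4 + 7·0 + 3·3 = 72
D: 1·4 + 6·0 + 6·0 + 6·1 + 6·2 + 7·3 + 3·1 = 46
E: 1·1 + 6·3 + 6·4 + 6·0 + 6·0 + 7·1 + 3·4 = 62
A has the highest Borda score (94).

A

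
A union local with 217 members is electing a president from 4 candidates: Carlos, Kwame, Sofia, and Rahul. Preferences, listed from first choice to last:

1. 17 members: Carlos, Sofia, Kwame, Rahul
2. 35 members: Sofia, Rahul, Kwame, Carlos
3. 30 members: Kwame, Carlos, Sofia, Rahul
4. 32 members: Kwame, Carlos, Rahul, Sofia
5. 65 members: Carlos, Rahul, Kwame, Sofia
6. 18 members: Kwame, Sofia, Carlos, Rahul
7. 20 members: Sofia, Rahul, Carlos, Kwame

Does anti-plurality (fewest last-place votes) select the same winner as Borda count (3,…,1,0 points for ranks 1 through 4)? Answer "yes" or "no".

no

Anti-plurality — last-place votes: Carlos 35, Kwame 20, Sofia 97, Rahul 65. Winner: Kwame.
Borda — scores: Carlos 408, Kwame 357, Sofia 265, Rahul 272. Winner: Carlos.
The two methods disagree.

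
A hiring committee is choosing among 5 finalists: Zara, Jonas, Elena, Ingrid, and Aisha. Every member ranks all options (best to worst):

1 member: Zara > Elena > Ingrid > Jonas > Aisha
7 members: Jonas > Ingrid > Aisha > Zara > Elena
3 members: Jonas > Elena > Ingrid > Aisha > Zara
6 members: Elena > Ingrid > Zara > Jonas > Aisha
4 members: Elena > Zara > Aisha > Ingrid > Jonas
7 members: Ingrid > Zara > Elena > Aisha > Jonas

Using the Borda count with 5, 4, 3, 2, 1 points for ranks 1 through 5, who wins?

Ingrid

Zara: 1·5 + 7·2 + 3·1 + 6·3 + 4·4 + 7·4 = 84
Jonas: 1·2 + 7·5 + 3·5 + 6·2 + 4·1 + 7·1 = 75
Elena: 1·4 + 7·1 + 3·4 + 6·5 + 4·5 + 7·3 = 94
Ingrid: 1·3 + 7·4 + 3·3 + 6·4 + 4·2 + 7·5 = 107
Aisha: 1·1 + 7·3 + 3·2 + 6·1 + 4·3 + 7·2 = 60
Ingrid has the highest Borda score (107).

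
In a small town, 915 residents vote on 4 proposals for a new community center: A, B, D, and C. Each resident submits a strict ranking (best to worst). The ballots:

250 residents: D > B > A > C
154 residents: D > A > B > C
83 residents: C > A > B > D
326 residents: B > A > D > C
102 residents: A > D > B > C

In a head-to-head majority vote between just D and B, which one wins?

D

Voters preferring D to B: 506; preferring B to D: 409.
D wins the head-to-head.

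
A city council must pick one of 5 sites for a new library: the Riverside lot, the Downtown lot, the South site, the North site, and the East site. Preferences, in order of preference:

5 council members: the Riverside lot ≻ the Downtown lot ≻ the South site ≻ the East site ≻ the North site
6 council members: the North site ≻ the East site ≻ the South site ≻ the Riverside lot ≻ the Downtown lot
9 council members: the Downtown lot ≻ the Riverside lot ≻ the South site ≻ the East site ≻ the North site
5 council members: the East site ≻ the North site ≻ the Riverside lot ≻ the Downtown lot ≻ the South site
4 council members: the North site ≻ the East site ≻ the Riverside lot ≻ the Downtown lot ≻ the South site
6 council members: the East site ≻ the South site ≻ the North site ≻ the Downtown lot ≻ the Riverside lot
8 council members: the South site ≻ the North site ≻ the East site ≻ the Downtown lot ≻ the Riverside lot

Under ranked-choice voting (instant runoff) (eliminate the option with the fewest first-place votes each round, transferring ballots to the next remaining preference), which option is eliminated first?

Round 1: the Riverside lot 5, the Downtown lot 9, the South site 8, the North site 10, the East site 11. Eliminate the Riverside lot.

the Riverside lot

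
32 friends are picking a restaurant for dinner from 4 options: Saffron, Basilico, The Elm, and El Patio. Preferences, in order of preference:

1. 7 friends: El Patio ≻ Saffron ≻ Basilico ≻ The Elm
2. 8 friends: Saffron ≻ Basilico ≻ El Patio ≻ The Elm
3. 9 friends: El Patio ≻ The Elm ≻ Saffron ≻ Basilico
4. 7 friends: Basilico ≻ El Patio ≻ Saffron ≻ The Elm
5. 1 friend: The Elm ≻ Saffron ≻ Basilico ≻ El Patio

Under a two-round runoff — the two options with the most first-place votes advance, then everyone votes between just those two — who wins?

Round 1 first-place votes: Saffron 8, Basilico 7, The Elm 1, El Patio 16.
El Patio and Saffron advance.
Runoff: El Patio is preferred to Saffron by 23 voters; Saffron by 9.
El Patio wins the runoff.

El Patio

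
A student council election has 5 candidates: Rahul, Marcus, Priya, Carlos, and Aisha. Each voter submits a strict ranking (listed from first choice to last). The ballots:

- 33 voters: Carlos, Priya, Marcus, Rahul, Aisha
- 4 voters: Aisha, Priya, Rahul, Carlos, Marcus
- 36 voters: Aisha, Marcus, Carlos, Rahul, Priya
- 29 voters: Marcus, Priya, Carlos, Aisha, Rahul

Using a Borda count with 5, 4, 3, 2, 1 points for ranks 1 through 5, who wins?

Rahul: 33·2 + 4·3 + 36·2 + 29·1 = 179
Marcus: 33·3 + 4·1 + 36·4 + 29·5 = 392
Priya: 33·4 + 4·4 + 36·1 + 29·4 = 300
Carlos: 33·5 + 4·2 + 36·3 + 29·3 = 368
Aisha: 33·1 + 4·5 + 36·5 + 29·2 = 291
Marcus has the highest Borda score (392).

Marcus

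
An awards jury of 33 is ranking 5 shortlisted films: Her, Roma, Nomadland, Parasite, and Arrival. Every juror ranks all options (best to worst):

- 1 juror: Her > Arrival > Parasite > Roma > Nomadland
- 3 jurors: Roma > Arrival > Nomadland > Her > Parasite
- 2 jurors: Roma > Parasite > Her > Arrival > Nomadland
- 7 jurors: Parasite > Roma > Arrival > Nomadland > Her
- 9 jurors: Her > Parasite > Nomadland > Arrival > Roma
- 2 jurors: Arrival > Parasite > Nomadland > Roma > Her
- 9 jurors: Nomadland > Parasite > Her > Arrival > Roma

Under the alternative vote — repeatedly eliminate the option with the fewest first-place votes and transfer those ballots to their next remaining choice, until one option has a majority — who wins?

Round 1: Her 10, Roma 5, Nomadland 9, Parasite 7, Arrival 2. Eliminate Arrival.
Round 2: Her 10, Roma 5, Nomadland 9, Parasite 9. Eliminate Roma.
Round 3: Her 10, Nomadland 12, Parasite 11. Eliminate Her.
Round 4: Nomadland 12, Parasite 21. Parasite has a majority.

Parasite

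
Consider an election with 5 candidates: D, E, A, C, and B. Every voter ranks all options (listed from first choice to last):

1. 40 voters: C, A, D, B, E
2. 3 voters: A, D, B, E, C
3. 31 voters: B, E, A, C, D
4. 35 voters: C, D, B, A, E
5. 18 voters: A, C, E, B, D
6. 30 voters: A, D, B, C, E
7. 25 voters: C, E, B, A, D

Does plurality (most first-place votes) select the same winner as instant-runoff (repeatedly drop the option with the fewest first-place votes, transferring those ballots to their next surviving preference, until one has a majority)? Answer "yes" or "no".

Plurality — first-place votes: D 0, E 0, A 51, C 100, B 31. Winner: C.
Instant-runoff — R1 D 0, E 0, A 51, C 100, B 31 (C winner). Winner: C.
The two methods agree.

yes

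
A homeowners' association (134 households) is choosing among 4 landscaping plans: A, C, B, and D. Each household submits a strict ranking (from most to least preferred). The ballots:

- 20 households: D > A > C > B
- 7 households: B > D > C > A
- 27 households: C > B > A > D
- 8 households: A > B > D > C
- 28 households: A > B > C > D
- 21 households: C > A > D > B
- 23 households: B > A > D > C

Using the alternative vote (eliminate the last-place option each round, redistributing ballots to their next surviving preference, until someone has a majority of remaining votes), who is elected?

Round 1: A 36, C 48, B 30, D 20. Eliminate D.
Round 2: A 56, C 48, B 30. Eliminate B.
Round 3: A 79, C 55. A has a majority.

A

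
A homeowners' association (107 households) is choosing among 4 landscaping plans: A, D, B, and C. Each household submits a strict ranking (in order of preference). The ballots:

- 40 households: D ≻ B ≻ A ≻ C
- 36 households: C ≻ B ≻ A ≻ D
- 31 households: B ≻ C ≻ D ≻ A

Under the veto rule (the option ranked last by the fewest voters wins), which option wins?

B

Last-place votes: A 31, D 36, B 0, C 40.
B is ranked last by the fewest voters, so B wins.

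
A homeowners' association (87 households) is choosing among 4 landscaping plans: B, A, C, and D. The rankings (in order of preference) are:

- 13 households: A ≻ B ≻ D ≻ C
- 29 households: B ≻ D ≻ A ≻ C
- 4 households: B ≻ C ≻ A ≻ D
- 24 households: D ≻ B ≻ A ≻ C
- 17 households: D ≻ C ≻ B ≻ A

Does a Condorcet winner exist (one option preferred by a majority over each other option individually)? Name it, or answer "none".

B

B vs A: 74–13 for B.
B vs C: 70–17 for B.
B vs D: 46–41 for B.
B beats every other option head-to-head.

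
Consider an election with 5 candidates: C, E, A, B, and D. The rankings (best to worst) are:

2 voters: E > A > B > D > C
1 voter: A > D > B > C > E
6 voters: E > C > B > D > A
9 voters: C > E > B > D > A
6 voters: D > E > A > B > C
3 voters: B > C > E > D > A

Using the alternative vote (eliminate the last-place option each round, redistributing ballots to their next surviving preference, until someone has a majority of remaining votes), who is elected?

E

Round 1: C 9, E 8, A 1, B 3, D 6. Eliminate A.
Round 2: C 9, E 8, B 3, D 7. Eliminate B.
Round 3: C 12, E 8, D 7. Eliminate D.
Round 4: C 13, E 14. E has a majority.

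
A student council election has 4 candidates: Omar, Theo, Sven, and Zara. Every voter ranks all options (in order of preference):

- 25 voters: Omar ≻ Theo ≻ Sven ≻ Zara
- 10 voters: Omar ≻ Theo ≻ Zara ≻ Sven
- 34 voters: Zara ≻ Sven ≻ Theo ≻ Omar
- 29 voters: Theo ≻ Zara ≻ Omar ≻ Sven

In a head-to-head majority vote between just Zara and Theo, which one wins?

Theo

Voters preferring Zara to Theo: 34; preferring Theo to Zara: 64.
Theo wins the head-to-head.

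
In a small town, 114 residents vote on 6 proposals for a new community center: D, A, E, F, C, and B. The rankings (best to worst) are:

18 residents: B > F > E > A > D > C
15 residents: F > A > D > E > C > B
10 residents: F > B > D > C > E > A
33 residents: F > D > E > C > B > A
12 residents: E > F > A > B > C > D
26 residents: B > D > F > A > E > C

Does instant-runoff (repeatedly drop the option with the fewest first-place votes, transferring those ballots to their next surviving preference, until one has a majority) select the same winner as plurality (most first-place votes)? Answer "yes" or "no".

yes

Instant-runoff — R1 D 0, A 0, E 12, F 58, C 0, B 44 (F winner). Winner: F.
Plurality — first-place votes: D 0, A 0, E 12, F 58, C 0, B 44. Winner: F.
The two methods agree.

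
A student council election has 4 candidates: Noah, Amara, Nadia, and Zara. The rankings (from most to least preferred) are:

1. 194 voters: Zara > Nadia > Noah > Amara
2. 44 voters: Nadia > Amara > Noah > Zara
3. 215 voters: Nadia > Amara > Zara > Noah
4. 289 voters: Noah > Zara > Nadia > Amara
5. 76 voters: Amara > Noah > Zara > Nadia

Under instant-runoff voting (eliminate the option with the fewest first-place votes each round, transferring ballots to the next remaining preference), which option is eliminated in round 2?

Round 1: Noah 289, Amara 76, Nadia 259, Zara 194. Eliminate Amara.
Round 2: Noah 365, Nadia 259, Zara 194. Eliminate Zara.

Zara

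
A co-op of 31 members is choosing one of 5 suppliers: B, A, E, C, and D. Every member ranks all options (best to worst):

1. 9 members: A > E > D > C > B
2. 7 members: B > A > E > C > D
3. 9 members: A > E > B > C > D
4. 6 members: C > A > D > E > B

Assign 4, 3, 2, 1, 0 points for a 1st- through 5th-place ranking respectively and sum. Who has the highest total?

B: 9·0 + 7·4 + 9·2 + 6·0 = 46
A: 9·4 + 7·3 + 9·4 + 6·3 = 111
E: 9·3 + 7·2 + 9·3 + 6·1 = 74
C: 9·1 + 7·1 + 9·1 + 6·4 = 49
D: 9·2 + 7·0 + 9·0 + 6·2 = 30
A has the highest Borda score (111).

A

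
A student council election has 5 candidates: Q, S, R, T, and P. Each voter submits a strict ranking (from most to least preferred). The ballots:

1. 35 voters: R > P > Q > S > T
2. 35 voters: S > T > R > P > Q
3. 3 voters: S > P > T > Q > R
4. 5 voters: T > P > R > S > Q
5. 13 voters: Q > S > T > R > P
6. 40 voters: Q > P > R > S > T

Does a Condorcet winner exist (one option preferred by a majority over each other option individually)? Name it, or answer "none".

R vs Q: 75–56 for R.
R vs S: 80–51 for R.
R vs T: 75–56 for R.
R vs P: 83–48 for R.
R beats every other option head-to-head.

R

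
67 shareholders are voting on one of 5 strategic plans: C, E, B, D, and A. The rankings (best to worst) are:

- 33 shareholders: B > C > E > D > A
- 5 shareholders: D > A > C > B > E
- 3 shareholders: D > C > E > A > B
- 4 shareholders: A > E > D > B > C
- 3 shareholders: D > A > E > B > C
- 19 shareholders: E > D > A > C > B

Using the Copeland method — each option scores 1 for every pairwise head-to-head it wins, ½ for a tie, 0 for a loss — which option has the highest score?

C: beats E and A; loses to B and D → score 2.
E: beats D and A; loses to C and B → score 2.
B: beats C and E; loses to D and A → score 2.
D: beats C, B, and A; loses to E → score 3.
A: beats B; loses to C, E, and D → score 1.
D has the best pairwise record.

D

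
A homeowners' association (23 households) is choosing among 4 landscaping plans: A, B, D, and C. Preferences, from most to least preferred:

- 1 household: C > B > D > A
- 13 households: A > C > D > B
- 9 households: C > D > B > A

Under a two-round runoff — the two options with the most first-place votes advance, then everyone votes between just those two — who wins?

Round 1 first-place votes: A 13, B 0, D 0, C 10.
A and C advance.
Runoff: A is preferred to C by 13 voters; C by 10.
A wins the runoff.

A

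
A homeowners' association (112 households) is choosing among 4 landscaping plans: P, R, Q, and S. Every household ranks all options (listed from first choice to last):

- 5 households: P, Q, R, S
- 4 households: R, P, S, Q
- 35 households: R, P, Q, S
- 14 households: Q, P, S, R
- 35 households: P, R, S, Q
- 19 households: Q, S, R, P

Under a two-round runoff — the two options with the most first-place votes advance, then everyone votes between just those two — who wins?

Round 1 first-place votes: P 40, R 39, Q 33, S 0.
P and R advance.
Runoff: P is preferred to R by 54 voters; R by 58.
R wins the runoff.

R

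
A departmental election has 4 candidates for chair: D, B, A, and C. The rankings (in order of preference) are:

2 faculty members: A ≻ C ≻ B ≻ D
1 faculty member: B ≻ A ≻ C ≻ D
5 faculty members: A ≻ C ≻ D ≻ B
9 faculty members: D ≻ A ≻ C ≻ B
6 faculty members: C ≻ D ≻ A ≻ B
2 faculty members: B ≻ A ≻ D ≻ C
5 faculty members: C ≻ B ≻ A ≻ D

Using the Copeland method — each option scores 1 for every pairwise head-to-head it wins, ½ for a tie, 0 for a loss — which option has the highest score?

D: beats B; ties A; loses to C → score 1.5.
B: loses to D, A, and C → score 0.
A: beats B and C; ties D → score 2.5.
C: beats D and B; loses to A → score 2.
A has the best pairwise record.

A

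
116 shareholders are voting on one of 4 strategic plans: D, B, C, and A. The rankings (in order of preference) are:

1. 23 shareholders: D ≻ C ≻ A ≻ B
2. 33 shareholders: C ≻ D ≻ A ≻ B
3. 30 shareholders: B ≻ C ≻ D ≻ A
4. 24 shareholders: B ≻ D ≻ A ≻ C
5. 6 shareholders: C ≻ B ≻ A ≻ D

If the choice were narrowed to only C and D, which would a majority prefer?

Voters preferring C to D: 69; preferring D to C: 47.
C wins the head-to-head.

C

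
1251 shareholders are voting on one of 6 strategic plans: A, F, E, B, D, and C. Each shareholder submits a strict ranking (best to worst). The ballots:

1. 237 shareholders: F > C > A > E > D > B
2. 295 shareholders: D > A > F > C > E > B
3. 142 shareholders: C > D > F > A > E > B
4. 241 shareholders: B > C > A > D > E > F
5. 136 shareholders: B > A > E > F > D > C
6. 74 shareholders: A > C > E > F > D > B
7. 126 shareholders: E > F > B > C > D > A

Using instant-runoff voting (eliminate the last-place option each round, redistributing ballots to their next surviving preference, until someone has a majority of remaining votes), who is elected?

D

Round 1: A 74, F 237, E 126, B 377, D 295, C 142. Eliminate A.
Round 2: F 237, E 126, B 377, D 295, C 216. Eliminate E.
Round 3: F 363, B 377, D 295, C 216. Eliminate C.
Round 4: F 437, B 377, D 437. Eliminate B.
Round 5: F 573, D 678. D has a majority.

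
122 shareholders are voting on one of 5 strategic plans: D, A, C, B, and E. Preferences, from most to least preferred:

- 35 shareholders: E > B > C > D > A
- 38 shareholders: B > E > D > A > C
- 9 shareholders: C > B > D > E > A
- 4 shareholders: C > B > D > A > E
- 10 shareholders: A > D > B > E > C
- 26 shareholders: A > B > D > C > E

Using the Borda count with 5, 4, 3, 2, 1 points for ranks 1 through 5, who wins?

B

D: 35·2 + 38·3 + 9·3 + 4·3 + 10·4 + 26·3 = 341
A: 35·1 + 38·2 + 9·1 + 4·2 + 10·5 + 26·5 = 308
C: 35·3 + 38·1 + 9·5 + 4·5 + 10·1 + 26·2 = 270
B: 35·4 + 38·5 + 9·4 + 4·4 + 10·3 + 26·4 = 516
E: 35·5 + 38·4 + 9·2 + 4·1 + 10·2 + 26·1 = 395
B has the highest Borda score (516).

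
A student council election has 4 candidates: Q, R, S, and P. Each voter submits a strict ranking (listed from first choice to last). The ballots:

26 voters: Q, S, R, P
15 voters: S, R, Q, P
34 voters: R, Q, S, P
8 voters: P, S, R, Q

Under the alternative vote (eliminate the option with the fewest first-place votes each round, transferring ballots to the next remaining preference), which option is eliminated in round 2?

S

Round 1: Q 26, R 34, S 15, P 8. Eliminate P.
Round 2: Q 26, R 34, S 23. Eliminate S.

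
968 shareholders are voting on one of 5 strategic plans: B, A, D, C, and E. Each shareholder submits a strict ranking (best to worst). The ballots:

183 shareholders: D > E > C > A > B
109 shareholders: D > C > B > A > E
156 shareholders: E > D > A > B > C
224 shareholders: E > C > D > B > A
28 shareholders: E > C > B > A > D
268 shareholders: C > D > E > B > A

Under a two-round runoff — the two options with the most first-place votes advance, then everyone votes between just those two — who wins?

Round 1 first-place votes: B 0, A 0, D 292, C 268, E 408.
E and D advance.
Runoff: E is preferred to D by 408 voters; D by 560.
D wins the runoff.

D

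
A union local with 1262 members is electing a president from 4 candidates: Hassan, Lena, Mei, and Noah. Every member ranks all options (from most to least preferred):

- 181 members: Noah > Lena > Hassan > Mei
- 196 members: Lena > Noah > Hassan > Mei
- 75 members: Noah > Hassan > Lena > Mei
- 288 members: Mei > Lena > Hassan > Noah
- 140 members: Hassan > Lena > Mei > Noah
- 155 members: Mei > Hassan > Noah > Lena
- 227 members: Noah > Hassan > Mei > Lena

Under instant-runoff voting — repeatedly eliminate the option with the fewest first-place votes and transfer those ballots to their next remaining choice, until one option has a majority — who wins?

Round 1: Hassan 140, Lena 196, Mei 443, Noah 483. Eliminate Hassan.
Round 2: Lena 336, Mei 443, Noah 483. Eliminate Lena.
Round 3: Mei 583, Noah 679. Noah has a majority.

Noah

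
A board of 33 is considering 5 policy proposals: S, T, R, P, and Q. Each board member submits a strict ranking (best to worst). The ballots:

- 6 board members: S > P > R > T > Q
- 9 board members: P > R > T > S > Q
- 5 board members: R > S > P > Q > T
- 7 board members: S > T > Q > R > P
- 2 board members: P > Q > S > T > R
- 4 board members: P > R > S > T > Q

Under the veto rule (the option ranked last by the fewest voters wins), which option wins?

S

Last-place votes: S 0, T 5, R 2, P 7, Q 19.
S is ranked last by the fewest voters, so S wins.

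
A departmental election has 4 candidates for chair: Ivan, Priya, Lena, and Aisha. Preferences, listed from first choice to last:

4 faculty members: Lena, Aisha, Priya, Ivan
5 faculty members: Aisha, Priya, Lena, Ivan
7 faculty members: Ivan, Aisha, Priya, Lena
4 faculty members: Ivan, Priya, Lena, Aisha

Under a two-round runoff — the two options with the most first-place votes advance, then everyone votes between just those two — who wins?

Ivan

Round 1 first-place votes: Ivan 11, Priya 0, Lena 4, Aisha 5.
Ivan and Aisha advance.
Runoff: Ivan is preferred to Aisha by 11 voters; Aisha by 9.
Ivan wins the runoff.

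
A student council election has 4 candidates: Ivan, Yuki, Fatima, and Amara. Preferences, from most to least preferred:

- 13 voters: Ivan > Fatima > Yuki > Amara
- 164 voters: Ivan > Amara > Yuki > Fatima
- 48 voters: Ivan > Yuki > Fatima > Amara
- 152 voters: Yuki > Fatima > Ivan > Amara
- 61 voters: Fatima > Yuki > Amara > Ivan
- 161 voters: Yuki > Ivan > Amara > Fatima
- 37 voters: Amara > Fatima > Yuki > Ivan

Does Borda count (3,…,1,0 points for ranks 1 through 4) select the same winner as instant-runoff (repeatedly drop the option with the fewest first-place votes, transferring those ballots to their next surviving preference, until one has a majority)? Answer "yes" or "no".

yes

Borda — scores: Ivan 1149, Yuki 1371, Fatima 635, Amara 661. Winner: Yuki.
Instant-runoff — R1 Ivan 225, Yuki 313, Fatima 61, Amara 37 (Amara out); R2 Ivan 225, Yuki 313, Fatima 98 (Fatima out); R3 Ivan 225, Yuki 411 (Yuki winner). Winner: Yuki.
The two methods agree.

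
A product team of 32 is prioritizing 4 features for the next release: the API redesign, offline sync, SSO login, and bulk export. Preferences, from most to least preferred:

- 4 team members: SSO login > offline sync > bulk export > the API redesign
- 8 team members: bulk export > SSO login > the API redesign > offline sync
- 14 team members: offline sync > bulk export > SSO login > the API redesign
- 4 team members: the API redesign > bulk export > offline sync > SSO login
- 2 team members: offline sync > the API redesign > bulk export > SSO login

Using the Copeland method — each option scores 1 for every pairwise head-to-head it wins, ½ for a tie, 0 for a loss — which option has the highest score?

the API redesign: loses to offline sync, SSO login, and bulk export → score 0.
offline sync: beats the API redesign, SSO login, and bulk export → score 3.
SSO login: beats the API redesign; loses to offline sync and bulk export → score 1.
bulk export: beats the API redesign and SSO login; loses to offline sync → score 2.
offline sync has the best pairwise record.

offline sync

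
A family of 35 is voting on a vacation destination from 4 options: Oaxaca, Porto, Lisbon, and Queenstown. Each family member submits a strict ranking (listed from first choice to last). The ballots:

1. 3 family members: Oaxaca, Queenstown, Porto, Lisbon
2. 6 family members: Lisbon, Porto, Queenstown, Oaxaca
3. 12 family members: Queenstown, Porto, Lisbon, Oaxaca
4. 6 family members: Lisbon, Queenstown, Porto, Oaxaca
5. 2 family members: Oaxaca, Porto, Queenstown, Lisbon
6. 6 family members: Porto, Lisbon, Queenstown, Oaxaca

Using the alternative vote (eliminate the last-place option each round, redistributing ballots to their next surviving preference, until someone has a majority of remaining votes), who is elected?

Lisbon

Round 1: Oaxaca 5, Porto 6, Lisbon 12, Queenstown 12. Eliminate Oaxaca.
Round 2: Porto 8, Lisbon 12, Queenstown 15. Eliminate Porto.
Round 3: Lisbon 18, Queenstown 17. Lisbon has a majority.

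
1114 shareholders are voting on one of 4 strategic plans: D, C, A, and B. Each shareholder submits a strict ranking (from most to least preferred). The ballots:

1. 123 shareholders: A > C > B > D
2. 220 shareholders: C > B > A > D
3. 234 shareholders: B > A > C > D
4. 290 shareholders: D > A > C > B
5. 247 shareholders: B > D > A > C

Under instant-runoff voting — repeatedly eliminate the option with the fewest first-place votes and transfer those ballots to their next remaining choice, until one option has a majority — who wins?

C

Round 1: D 290, C 220, A 123, B 481. Eliminate A.
Round 2: D 290, C 343, B 481. Eliminate D.
Round 3: C 633, B 481. C has a majority.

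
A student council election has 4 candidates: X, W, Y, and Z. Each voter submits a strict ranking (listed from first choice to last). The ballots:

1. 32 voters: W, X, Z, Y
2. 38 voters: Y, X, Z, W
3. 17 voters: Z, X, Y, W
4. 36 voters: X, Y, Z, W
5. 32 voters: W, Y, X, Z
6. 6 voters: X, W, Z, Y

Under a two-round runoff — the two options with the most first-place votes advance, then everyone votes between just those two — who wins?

Round 1 first-place votes: X 42, W 64, Y 38, Z 17.
W and X advance.
Runoff: W is preferred to X by 64 voters; X by 97.
X wins the runoff.

X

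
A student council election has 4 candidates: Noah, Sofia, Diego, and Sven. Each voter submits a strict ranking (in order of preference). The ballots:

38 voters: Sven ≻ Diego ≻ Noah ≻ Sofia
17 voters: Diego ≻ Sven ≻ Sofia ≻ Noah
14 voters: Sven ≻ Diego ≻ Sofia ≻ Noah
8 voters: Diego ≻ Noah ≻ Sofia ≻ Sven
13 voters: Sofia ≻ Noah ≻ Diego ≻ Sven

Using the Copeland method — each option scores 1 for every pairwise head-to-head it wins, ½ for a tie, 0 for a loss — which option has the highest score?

Sven

Noah: beats Sofia; loses to Diego and Sven → score 1.
Sofia: loses to Noah, Diego, and Sven → score 0.
Diego: beats Noah and Sofia; loses to Sven → score 2.
Sven: beats Noah, Sofia, and Diego → score 3.
Sven has the best pairwise record.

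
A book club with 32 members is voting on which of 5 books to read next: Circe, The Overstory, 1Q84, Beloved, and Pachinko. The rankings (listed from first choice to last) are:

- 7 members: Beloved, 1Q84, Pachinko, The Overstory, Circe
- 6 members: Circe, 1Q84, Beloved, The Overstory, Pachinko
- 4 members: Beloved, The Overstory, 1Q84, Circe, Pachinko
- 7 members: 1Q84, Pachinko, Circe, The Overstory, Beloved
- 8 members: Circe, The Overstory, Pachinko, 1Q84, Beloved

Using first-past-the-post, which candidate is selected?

First-place votes: Circe 14, The Overstory 0, 1Q84 7, Beloved 11, Pachinko 0.
Circe has the most first-place votes.

Circe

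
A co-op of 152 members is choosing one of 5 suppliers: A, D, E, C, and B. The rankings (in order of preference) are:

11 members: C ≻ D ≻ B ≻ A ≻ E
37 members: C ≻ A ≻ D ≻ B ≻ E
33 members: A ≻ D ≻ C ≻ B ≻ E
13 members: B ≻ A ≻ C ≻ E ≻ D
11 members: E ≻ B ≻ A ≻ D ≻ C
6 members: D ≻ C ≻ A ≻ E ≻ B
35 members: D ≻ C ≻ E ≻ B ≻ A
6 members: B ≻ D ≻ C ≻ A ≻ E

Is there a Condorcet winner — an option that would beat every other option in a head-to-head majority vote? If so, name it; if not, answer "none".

Checking pairwise contests:
C beats A 95–57.
A beats D 94–58.
A beats E 106–46.
D beats C 91–61.
D beats B 122–30.
Every option loses at least one head-to-head, so there is no Condorcet winner.

none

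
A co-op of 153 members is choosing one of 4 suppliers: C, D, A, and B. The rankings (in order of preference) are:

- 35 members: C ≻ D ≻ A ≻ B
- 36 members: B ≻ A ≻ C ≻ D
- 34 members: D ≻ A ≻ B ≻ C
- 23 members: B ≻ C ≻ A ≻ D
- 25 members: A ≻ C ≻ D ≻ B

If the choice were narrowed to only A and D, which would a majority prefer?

A

Voters preferring A to D: 84; preferring D to A: 69.
A wins the head-to-head.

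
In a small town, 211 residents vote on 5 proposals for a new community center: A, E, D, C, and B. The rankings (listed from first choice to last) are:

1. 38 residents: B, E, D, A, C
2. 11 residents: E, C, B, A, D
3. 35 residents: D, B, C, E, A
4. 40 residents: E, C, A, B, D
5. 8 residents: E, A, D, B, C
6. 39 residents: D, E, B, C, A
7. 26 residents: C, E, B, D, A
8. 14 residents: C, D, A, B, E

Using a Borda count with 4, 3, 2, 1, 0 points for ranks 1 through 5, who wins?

E

A: 38·1 + 11·1 + 35·0 + 40·2 + 8·3 + 39·0 + 26·0 + 14·2 = 181
E: 38·3 + 11·4 + 35·1 + 40·4 + 8·4 + 39·3 + 26·3 + 14·0 = 580
D: 38·2 + 11·0 + 35·4 + 40·0 + 8·2 + 39·4 + 26·1 + 14·3 = 456
C: 38·0 + 11·3 + 35·2 + 40·3 + 8·0 + 39·1 + 26·4 + 14·4 = 422
B: 38·4 + 11·2 + 35·3 + 40·1 + 8·1 + 39·2 + 26·2 + 14·1 = 471
E has the highest Borda score (580).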